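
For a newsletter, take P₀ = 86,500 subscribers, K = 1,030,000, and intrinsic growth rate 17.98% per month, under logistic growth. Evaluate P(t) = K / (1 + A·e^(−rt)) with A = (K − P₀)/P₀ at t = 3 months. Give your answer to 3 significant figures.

A = (1030000 − 86500)/86500 = 10.90751
P(3) = 1030000 / (1 + 10.90751·e^(−0.1798·3)) = 1030000 / (1 + 10.90751·0.583098)
= 1030000 / 7.36015 ≈ 139942.8

≈ 140,000 subscribers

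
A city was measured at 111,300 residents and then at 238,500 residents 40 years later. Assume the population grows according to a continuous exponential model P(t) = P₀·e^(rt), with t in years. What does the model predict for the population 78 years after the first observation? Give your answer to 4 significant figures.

r = ln(238500/111300) / 40 ≈ 0.019054 per year
P(78) = 111300 · e^(0.019054·78) = 111300 · 4.42015 ≈ 491962.43

≈ 492,000 residents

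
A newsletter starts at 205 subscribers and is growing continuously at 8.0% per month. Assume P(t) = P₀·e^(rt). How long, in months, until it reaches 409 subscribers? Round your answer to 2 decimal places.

t ≈ 8.63 months

409 = 205 · e^(0.08·t)
t = ln(409/205) / 0.08 = ln(1.99512) / 0.08 = 0.69071 / 0.08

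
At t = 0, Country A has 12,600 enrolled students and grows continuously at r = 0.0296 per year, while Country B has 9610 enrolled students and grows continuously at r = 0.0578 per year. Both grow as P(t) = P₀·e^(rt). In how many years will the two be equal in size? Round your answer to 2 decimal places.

12600·e^(0.0296t) = 9610·e^(0.0578t)
12600/9610 = e^((0.0578 − 0.0296)t) → ln(1.31113) = 0.0282·t
t = 0.27089 / 0.0282

t ≈ 9.61 years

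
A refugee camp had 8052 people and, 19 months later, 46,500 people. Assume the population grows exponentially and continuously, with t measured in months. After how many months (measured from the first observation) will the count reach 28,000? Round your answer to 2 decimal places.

t ≈ 13.50 months

r = ln(46500/8052) / 19 ≈ 0.092291 per month
t = ln(28000/8052) / r = 1.24628 / 0.092291 ≈ 13.504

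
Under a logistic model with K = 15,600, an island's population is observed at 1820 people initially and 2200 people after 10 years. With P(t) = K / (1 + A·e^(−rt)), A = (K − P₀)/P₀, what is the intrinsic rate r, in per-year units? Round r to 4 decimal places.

r ≈ 0.0218 per year

A = (15600 − 1820)/1820 = 7.57143
2200 = 15600/(1 + 7.57143·e^(−r·10)) → e^(−10r) = (7.09091 − 1)/7.57143 = 0.80446
r = −ln(0.80446)/10 = 0.21758/10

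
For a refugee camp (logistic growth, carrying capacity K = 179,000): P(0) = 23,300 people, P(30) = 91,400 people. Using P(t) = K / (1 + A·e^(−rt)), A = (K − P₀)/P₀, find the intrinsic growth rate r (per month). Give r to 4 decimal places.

r ≈ 0.0647 per month

A = (179000 − 23300)/23300 = 6.6824
91400 = 179000/(1 + 6.6824·e^(−r·30)) → e^(−30r) = (1.95842 − 1)/6.6824 = 0.143425
r = −ln(0.143425)/30 = 1.94194/30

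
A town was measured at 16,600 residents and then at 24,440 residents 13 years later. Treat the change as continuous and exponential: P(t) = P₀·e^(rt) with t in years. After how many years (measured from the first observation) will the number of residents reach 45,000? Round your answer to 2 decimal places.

t ≈ 33.52 years

r = ln(24440/16600) / 13 ≈ 0.029755 per year
t = ln(45000/16600) / r = 0.99726 / 0.029755 ≈ 33.515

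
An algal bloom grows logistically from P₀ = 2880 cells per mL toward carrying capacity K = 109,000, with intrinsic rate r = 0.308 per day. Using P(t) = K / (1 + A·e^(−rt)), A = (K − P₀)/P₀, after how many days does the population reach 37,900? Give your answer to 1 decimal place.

A = (109000 − 2880)/2880 = 36.84722
37900 = 109000/(1 + 36.84722·e^(−0.308t)) → 1 + 36.84722·e^(−0.308t) = 2.87599
e^(−0.308t) = 0.050913 → t = ln(19.64149)/0.308 = 2.97764/0.308

t ≈ 9.7 days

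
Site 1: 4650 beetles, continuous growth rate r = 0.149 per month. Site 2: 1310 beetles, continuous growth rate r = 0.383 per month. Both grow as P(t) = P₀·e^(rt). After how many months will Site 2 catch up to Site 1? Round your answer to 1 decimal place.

t ≈ 5.4 months

4650·e^(0.149t) = 1310·e^(0.383t)
4650/1310 = e^((0.383 − 0.149)t) → ln(3.54962) = 0.234·t
t = 1.26684 / 0.234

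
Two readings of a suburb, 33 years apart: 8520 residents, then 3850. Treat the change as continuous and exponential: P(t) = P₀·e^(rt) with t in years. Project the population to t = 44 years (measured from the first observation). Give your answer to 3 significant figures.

r = ln(3850/8520) / 33 ≈ -0.024071 per year
P(44) = 8520 · e^(-0.024071·44) = 8520 · 0.34676 ≈ 2954.39

≈ 2,950 residents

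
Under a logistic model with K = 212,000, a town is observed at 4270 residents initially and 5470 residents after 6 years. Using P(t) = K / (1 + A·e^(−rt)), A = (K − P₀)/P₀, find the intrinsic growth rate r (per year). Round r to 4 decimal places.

r ≈ 0.0422 per year

A = (212000 − 4270)/4270 = 48.64871
5470 = 212000/(1 + 48.64871·e^(−r·6)) → e^(−6r) = (38.75686 − 1)/48.64871 = 0.776112
r = −ln(0.776112)/6 = 0.25346/6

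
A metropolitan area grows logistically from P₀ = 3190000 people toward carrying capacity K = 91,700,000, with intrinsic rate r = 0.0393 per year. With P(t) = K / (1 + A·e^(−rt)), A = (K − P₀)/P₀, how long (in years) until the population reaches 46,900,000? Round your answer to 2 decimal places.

A = (91700000 − 3190000)/3190000 = 27.74608
46900000 = 91700000/(1 + 27.74608·e^(−0.0393t)) → 1 + 27.74608·e^(−0.0393t) = 1.95522
e^(−0.0393t) = 0.034427 → t = ln(29.04668)/0.0393 = 3.3689/0.0393

t ≈ 85.72 years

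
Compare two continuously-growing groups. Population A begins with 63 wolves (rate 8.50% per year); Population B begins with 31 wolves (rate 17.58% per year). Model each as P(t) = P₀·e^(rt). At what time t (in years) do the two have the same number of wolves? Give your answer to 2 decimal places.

63·e^(0.085t) = 31·e^(0.1758t)
63/31 = e^((0.1758 − 0.085)t) → ln(2.03226) = 0.0908·t
t = 0.70915 / 0.0908

t ≈ 7.81 years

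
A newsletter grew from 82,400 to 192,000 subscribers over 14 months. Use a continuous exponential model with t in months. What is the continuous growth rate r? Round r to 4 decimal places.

192000 = 82400 · e^(r·14)
e^(14r) = 192000/82400 = 2.3301
r = ln(2.3301) / 14 = 0.84591 / 14

r ≈ 0.0604 per month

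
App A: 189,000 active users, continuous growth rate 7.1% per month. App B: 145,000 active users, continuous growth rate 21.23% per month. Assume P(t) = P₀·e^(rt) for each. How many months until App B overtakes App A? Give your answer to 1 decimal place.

189000·e^(0.071t) = 145000·e^(0.2123t)
189000/145000 = e^((0.2123 − 0.071)t) → ln(1.30345) = 0.1413·t
t = 0.26501 / 0.1413

t ≈ 1.9 months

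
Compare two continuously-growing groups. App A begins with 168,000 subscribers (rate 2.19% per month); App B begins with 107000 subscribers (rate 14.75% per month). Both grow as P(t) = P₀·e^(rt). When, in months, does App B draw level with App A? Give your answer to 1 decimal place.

168000·e^(0.0219t) = 107000·e^(0.1475t)
168000/107000 = e^((0.1475 − 0.0219)t) → ln(1.57009) = 0.1256·t
t = 0.45114 / 0.1256

t ≈ 3.6 months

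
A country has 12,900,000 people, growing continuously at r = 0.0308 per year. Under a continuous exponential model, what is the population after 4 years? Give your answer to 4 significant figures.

P(4) = 12900000 · e^(0.0308·4) = 12900000 · e^(0.1232)
= 12900000 · 1.13111 ≈ 14591327

≈ 14,590,000 people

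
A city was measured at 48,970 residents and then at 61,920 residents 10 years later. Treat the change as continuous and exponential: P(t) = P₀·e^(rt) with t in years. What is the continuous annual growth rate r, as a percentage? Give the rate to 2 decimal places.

61920 = 48970 · e^(r·10)
e^(10r) = 61920/48970 = 1.26445
r = ln(1.26445) / 10 = 0.23464 / 10

r ≈ 2.35% per year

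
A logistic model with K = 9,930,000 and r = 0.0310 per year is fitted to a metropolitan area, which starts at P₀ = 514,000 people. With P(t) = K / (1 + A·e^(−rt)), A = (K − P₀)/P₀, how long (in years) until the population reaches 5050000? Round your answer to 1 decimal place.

A = (9930000 − 514000)/514000 = 18.31907
5050000 = 9930000/(1 + 18.31907·e^(−0.031t)) → 1 + 18.31907·e^(−0.031t) = 1.96634
e^(−0.031t) = 0.05275 → t = ln(18.95723)/0.031 = 2.94219/0.031

t ≈ 94.9 years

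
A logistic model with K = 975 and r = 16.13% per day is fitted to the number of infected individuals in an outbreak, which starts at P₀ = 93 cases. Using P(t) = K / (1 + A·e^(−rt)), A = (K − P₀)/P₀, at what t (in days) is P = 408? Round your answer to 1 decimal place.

A = (975 − 93)/93 = 9.48387
408 = 975/(1 + 9.48387·e^(−0.1613t)) → 1 + 9.48387·e^(−0.1613t) = 2.38971
e^(−0.1613t) = 0.146534 → t = ln(6.82437)/0.1613 = 1.9205/0.1613

t ≈ 11.9 days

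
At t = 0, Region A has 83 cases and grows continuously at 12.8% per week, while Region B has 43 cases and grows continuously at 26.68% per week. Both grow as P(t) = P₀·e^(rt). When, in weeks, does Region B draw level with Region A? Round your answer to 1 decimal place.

83·e^(0.128t) = 43·e^(0.2668t)
83/43 = e^((0.2668 − 0.128)t) → ln(1.93023) = 0.1388·t
t = 0.65764 / 0.1388

t ≈ 4.7 weeks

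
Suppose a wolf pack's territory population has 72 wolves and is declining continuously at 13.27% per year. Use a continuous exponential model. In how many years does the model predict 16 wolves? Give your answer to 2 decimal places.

t ≈ 11.33 years

16 = 72 · e^(-0.1327·t)
t = ln(16/72) / -0.1327 = ln(0.22222) / -0.1327 = -1.50408 / -0.1327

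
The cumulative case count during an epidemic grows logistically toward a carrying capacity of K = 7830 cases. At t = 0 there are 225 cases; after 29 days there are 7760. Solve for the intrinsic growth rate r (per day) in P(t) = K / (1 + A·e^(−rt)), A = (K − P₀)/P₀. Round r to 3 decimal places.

A = (7830 − 225)/225 = 33.8
7760 = 7830/(1 + 33.8·e^(−r·29)) → e^(−29r) = (1.00902 − 1)/33.8 = 0.000267
r = −ln(0.000267)/29 = 8.2287/29

r ≈ 0.284 per day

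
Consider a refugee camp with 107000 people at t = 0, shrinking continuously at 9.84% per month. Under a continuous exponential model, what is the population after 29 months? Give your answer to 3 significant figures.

P(29) = 107000 · e^(-0.0984·29) = 107000 · e^(-2.8536)
= 107000 · 0.05764 ≈ 6167.1

≈ 6,170 people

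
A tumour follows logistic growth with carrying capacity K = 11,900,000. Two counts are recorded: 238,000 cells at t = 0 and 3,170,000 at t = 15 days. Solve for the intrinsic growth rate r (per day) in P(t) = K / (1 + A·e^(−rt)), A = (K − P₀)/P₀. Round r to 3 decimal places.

r ≈ 0.192 per day

A = (11900000 − 238000)/238000 = 49
3170000 = 11900000/(1 + 49·e^(−r·15)) → e^(−15r) = (3.75394 − 1)/49 = 0.056203
r = −ln(0.056203)/15 = 2.87879/15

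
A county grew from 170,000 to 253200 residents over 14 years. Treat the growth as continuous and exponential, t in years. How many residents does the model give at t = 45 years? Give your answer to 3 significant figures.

r = ln(253200/170000) / 14 ≈ 0.028456 per year
P(45) = 170000 · e^(0.028456·45) = 170000 · 3.59848 ≈ 611741.38

≈ 612,000 residents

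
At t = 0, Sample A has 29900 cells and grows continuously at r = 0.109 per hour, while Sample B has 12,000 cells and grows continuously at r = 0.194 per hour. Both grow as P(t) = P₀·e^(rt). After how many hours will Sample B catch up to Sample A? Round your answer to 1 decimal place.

t ≈ 10.7 hours

29900·e^(0.109t) = 12000·e^(0.194t)
29900/12000 = e^((0.194 − 0.109)t) → ln(2.49167) = 0.085·t
t = 0.91295 / 0.085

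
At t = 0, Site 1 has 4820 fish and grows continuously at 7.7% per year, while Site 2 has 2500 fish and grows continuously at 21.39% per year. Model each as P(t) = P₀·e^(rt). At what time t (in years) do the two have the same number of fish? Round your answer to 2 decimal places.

4820·e^(0.077t) = 2500·e^(0.2139t)
4820/2500 = e^((0.2139 − 0.077)t) → ln(1.928) = 0.1369·t
t = 0.65648 / 0.1369

t ≈ 4.80 years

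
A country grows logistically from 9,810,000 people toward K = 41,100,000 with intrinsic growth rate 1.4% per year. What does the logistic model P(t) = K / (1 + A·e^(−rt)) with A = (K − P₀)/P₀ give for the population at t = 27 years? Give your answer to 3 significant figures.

≈ 12,900,000 people

A = (41100000 − 9810000)/9810000 = 3.1896
P(27) = 41100000 / (1 + 3.1896·e^(−0.014·27)) = 41100000 / (1 + 3.1896·0.685231)
= 41100000 / 3.18561 ≈ 12901755.97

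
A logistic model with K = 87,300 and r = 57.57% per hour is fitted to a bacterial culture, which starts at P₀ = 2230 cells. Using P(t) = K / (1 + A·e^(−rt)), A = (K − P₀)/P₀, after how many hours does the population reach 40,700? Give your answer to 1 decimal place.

A = (87300 − 2230)/2230 = 38.14798
40700 = 87300/(1 + 38.14798·e^(−0.5757t)) → 1 + 38.14798·e^(−0.5757t) = 2.14496
e^(−0.5757t) = 0.030014 → t = ln(33.31809)/0.5757 = 3.5061/0.5757

t ≈ 6.1 hours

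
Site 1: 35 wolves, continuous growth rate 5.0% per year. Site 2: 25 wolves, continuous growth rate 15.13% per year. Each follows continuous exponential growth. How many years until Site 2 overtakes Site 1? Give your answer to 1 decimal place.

35·e^(0.05t) = 25·e^(0.1513t)
35/25 = e^((0.1513 − 0.05)t) → ln(1.4) = 0.1013·t
t = 0.33647 / 0.1013

t ≈ 3.3 years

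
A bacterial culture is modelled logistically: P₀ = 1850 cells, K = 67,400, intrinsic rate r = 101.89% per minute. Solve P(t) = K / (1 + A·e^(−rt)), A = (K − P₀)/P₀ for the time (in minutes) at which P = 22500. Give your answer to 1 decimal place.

t ≈ 2.8 minutes

A = (67400 − 1850)/1850 = 35.43243
22500 = 67400/(1 + 35.43243·e^(−1.0189t)) → 1 + 35.43243·e^(−1.0189t) = 2.99556
e^(−1.0189t) = 0.05632 → t = ln(17.75567)/1.0189 = 2.87671/1.0189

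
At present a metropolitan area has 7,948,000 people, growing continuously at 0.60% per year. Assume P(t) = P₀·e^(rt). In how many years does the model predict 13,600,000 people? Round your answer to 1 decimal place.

t ≈ 89.5 years

13600000 = 7948000 · e^(0.006·t)
t = ln(13600000/7948000) / 0.006 = ln(1.71112) / 0.006 = 0.53715 / 0.006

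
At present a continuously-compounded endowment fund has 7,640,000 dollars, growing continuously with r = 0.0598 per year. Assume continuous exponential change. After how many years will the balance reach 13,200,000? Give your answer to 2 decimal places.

t ≈ 9.14 years

13200000 = 7640000 · e^(0.0598·t)
t = ln(13200000/7640000) / 0.0598 = ln(1.72775) / 0.0598 = 0.54682 / 0.0598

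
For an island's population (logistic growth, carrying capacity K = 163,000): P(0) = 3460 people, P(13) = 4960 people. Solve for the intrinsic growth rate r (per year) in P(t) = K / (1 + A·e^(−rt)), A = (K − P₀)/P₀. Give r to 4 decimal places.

r ≈ 0.0284 per year

A = (163000 − 3460)/3460 = 46.10983
4960 = 163000/(1 + 46.10983·e^(−r·13)) → e^(−13r) = (32.8629 − 1)/46.10983 = 0.691022
r = −ln(0.691022)/13 = 0.36958/13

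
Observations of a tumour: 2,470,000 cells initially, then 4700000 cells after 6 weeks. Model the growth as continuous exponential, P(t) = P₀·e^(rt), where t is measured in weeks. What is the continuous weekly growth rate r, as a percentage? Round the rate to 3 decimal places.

r ≈ 10.722% per week

4700000 = 2470000 · e^(r·6)
e^(6r) = 4700000/2470000 = 1.90283
r = ln(1.90283) / 6 = 0.64334 / 6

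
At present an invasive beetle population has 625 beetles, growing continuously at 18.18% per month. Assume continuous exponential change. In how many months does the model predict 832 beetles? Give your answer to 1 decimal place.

t ≈ 1.6 months

832 = 625 · e^(0.1818·t)
t = ln(832/625) / 0.1818 = ln(1.3312) / 0.1818 = 0.28608 / 0.1818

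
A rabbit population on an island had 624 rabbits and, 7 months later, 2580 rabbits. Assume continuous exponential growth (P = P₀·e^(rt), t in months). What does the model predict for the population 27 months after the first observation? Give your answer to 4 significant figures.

≈ 148,900 rabbits

r = ln(2580/624) / 7 ≈ 0.202771 per month
P(27) = 624 · e^(0.202771·27) = 624 · 238.60432 ≈ 148889.1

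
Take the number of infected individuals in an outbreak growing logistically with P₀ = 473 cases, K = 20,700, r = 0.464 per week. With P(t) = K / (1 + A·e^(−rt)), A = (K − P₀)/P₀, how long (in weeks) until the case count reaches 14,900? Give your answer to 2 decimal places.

t ≈ 10.13 weeks

A = (20700 − 473)/473 = 42.76321
14900 = 20700/(1 + 42.76321·e^(−0.464t)) → 1 + 42.76321·e^(−0.464t) = 1.38926
e^(−0.464t) = 0.009103 → t = ln(109.85722)/0.464 = 4.69918/0.464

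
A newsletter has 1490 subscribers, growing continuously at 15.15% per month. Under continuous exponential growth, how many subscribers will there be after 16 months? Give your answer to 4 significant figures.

≈ 16,820 subscribers

P(16) = 1490 · e^(0.1515·16) = 1490 · e^(2.424)
= 1490 · 11.29093 ≈ 16823.49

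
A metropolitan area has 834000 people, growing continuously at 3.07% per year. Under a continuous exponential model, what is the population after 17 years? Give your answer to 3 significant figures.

P(17) = 834000 · e^(0.0307·17) = 834000 · e^(0.5219)
= 834000 · 1.68523 ≈ 1405478.93

≈ 1,410,000 people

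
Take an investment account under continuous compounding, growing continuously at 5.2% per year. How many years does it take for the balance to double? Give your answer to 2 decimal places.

doubling time ≈ 13.33 years

doubling time = ln(2) / |r| = 0.69315 / 0.052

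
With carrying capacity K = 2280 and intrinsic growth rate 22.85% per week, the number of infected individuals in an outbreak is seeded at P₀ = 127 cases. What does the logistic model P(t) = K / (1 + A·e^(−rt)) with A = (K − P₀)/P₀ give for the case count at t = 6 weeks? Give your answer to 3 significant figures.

A = (2280 − 127)/127 = 16.95276
P(6) = 2280 / (1 + 16.95276·e^(−0.2285·6)) = 2280 / (1 + 16.95276·0.253853)
= 2280 / 5.30351 ≈ 429.9

≈ 430 cases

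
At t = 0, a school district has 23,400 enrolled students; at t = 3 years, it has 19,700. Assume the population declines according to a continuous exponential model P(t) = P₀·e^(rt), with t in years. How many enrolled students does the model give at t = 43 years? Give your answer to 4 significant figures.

r = ln(19700/23400) / 3 ≈ -0.057372 per year
P(43) = 23400 · e^(-0.057372·43) = 23400 · 0.08484 ≈ 1985.2

≈ 1,985 enrolled students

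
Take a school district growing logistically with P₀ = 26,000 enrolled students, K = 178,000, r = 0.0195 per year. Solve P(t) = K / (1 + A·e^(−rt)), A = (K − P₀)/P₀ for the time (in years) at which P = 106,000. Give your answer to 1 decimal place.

t ≈ 110.4 years

A = (178000 − 26000)/26000 = 5.84615
106000 = 178000/(1 + 5.84615·e^(−0.0195t)) → 1 + 5.84615·e^(−0.0195t) = 1.67925
e^(−0.0195t) = 0.116187 → t = ln(8.60684)/0.0195 = 2.15256/0.0195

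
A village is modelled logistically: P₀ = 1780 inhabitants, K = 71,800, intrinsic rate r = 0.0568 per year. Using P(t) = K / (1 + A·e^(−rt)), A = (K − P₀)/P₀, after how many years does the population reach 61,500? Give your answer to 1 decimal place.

t ≈ 96.1 years

A = (71800 − 1780)/1780 = 39.33708
61500 = 71800/(1 + 39.33708·e^(−0.0568t)) → 1 + 39.33708·e^(−0.0568t) = 1.16748
e^(−0.0568t) = 0.004258 → t = ln(234.87673)/0.0568 = 5.45906/0.0568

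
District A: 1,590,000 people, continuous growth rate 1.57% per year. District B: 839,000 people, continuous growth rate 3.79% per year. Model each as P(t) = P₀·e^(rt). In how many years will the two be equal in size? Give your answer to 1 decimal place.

t ≈ 28.8 years

1590000·e^(0.0157t) = 839000·e^(0.0379t)
1590000/839000 = e^((0.0379 − 0.0157)t) → ln(1.89511) = 0.0222·t
t = 0.63928 / 0.0222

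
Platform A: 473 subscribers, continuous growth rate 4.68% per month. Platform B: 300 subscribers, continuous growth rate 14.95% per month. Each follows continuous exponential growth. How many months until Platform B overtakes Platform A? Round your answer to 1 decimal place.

t ≈ 4.4 months

473·e^(0.0468t) = 300·e^(0.1495t)
473/300 = e^((0.1495 − 0.0468)t) → ln(1.57667) = 0.1027·t
t = 0.45531 / 0.1027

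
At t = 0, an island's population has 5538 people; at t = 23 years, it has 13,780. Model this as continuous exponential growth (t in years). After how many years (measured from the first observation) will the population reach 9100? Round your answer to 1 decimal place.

t ≈ 12.5 years

r = ln(13780/5538) / 23 ≈ 0.039634 per year
t = ln(9100/5538) / r = 0.49664 / 0.039634 ≈ 12.531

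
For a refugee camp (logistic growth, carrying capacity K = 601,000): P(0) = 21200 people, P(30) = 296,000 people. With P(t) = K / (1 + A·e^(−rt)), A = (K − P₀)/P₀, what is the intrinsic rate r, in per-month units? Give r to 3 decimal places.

r ≈ 0.109 per month

A = (601000 − 21200)/21200 = 27.34906
296000 = 601000/(1 + 27.34906·e^(−r·30)) → e^(−30r) = (2.03041 − 1)/27.34906 = 0.037676
r = −ln(0.037676)/30 = 3.27873/30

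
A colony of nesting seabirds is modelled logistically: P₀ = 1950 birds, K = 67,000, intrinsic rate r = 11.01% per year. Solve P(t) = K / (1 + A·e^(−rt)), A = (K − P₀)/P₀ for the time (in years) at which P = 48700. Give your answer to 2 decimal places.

A = (67000 − 1950)/1950 = 33.35897
48700 = 67000/(1 + 33.35897·e^(−0.1101t)) → 1 + 33.35897·e^(−0.1101t) = 1.37577
e^(−0.1101t) = 0.011264 → t = ln(88.77498)/0.1101 = 4.4861/0.1101

t ≈ 40.75 years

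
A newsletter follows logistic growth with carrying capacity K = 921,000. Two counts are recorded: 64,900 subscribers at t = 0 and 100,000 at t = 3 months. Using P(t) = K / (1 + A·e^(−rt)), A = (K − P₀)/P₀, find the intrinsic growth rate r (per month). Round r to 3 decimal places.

A = (921000 − 64900)/64900 = 13.19106
100000 = 921000/(1 + 13.19106·e^(−r·3)) → e^(−3r) = (9.21 − 1)/13.19106 = 0.622391
r = −ln(0.622391)/3 = 0.47419/3

r ≈ 0.158 per month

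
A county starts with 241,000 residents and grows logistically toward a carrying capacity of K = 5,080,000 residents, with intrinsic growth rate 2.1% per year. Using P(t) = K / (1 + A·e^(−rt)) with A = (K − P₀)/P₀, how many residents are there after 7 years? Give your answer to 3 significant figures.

≈ 277,000 residents

A = (5080000 − 241000)/241000 = 20.07884
P(7) = 5080000 / (1 + 20.07884·e^(−0.021·7)) = 5080000 / (1 + 20.07884·0.863294)
= 5080000 / 18.33394 ≈ 277081.74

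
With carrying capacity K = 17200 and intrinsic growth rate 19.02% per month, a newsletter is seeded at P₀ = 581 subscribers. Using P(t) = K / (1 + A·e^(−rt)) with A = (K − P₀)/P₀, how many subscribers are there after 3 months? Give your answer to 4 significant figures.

≈ 1,002 subscribers

A = (17200 − 581)/581 = 28.60413
P(3) = 17200 / (1 + 28.60413·e^(−0.1902·3)) = 17200 / (1 + 28.60413·0.565186)
= 17200 / 17.16666 ≈ 1001.94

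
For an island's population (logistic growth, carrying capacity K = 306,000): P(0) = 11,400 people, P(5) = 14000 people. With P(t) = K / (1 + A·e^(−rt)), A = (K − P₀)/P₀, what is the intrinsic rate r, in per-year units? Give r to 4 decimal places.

r ≈ 0.0429 per year

A = (306000 − 11400)/11400 = 25.84211
14000 = 306000/(1 + 25.84211·e^(−r·5)) → e^(−5r) = (21.85714 − 1)/25.84211 = 0.807099
r = −ln(0.807099)/5 = 0.21431/5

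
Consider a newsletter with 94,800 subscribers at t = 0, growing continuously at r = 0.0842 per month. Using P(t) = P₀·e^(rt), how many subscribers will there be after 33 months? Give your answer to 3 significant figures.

P(33) = 94800 · e^(0.0842·33) = 94800 · e^(2.7786)
= 94800 · 16.09647 ≈ 1525945.37

≈ 1,530,000 subscribers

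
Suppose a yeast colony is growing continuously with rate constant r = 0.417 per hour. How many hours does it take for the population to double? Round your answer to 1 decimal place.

doubling time = ln(2) / |r| = 0.69315 / 0.417

doubling time ≈ 1.7 hours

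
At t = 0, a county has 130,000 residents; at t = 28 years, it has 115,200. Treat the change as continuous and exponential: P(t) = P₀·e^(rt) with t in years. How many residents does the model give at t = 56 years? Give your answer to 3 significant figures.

r = ln(115200/130000) / 28 ≈ -0.004317 per year
P(56) = 130000 · e^(-0.004317·56) = 130000 · 0.78527 ≈ 102084.92

≈ 102,000 residents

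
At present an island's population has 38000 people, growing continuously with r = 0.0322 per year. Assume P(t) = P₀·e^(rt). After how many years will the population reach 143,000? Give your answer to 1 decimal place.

t ≈ 41.2 years

143000 = 38000 · e^(0.0322·t)
t = ln(143000/38000) / 0.0322 = ln(3.76316) / 0.0322 = 1.32526 / 0.0322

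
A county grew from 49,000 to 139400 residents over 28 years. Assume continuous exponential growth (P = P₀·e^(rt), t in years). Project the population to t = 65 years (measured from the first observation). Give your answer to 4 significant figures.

≈ 555,000 residents

r = ln(139400/49000) / 28 ≈ 0.03734 per year
P(65) = 49000 · e^(0.03734·65) = 49000 · 11.32618 ≈ 554982.74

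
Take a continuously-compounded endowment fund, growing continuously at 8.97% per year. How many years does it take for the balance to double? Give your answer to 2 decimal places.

doubling time = ln(2) / |r| = 0.69315 / 0.0897

doubling time ≈ 7.73 years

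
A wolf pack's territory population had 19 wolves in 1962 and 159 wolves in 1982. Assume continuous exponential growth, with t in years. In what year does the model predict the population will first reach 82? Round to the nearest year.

r = ln(159/19) / 20 = 2.12447/20 ≈ 0.106223 per year
t = ln(82/19) / r = 1.46228/0.106223 ≈ 13.77 years after 1962

year 1976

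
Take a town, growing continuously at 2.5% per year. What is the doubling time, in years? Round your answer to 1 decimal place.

doubling time = ln(2) / |r| = 0.69315 / 0.025

doubling time ≈ 27.7 years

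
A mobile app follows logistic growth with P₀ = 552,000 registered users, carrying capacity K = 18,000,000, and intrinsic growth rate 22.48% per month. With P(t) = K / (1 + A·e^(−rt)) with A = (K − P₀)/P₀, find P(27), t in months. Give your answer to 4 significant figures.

A = (18000000 − 552000)/552000 = 31.6087
P(27) = 18000000 / (1 + 31.6087·e^(−0.2248·27)) = 18000000 / (1 + 31.6087·0.002312)
= 18000000 / 1.07308 ≈ 16774107.97

≈ 16,770,000 registered users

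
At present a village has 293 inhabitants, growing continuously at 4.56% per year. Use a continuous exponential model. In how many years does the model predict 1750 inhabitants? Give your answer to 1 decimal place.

1750 = 293 · e^(0.0456·t)
t = ln(1750/293) / 0.0456 = ln(5.9727) / 0.0456 = 1.7872 / 0.0456

t ≈ 39.2 years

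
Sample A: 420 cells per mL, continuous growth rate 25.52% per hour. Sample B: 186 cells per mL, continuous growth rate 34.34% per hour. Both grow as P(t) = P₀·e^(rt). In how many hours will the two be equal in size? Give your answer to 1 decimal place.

420·e^(0.2552t) = 186·e^(0.3434t)
420/186 = e^((0.3434 − 0.2552)t) → ln(2.25806) = 0.0882·t
t = 0.81451 / 0.0882

t ≈ 9.2 hours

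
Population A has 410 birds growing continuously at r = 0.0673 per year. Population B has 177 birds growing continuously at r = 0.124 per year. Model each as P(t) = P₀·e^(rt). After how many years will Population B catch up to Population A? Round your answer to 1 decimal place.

t ≈ 14.8 years

410·e^(0.0673t) = 177·e^(0.124t)
410/177 = e^((0.124 − 0.0673)t) → ln(2.31638) = 0.0567·t
t = 0.84001 / 0.0567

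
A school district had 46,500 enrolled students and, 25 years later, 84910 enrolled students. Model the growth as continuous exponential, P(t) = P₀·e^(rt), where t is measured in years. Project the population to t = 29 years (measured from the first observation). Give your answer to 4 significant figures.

r = ln(84910/46500) / 25 ≈ 0.024086 per year
P(29) = 46500 · e^(0.024086·29) = 46500 · 2.0107 ≈ 93497.45

≈ 93,500 enrolled students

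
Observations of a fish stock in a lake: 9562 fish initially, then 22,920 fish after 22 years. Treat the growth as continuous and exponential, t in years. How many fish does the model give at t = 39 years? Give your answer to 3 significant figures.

≈ 45,000 fish

r = ln(22920/9562) / 22 ≈ 0.039737 per year
P(39) = 9562 · e^(0.039737·39) = 9562 · 4.71025 ≈ 45039.42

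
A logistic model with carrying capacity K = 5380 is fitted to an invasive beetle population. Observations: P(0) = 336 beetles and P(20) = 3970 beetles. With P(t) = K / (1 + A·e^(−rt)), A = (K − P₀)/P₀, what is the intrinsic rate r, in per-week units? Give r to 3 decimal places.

A = (5380 − 336)/336 = 15.0119
3970 = 5380/(1 + 15.0119·e^(−r·20)) → e^(−20r) = (1.35516 − 1)/15.0119 = 0.023659
r = −ln(0.023659)/20 = 3.74402/20

r ≈ 0.187 per week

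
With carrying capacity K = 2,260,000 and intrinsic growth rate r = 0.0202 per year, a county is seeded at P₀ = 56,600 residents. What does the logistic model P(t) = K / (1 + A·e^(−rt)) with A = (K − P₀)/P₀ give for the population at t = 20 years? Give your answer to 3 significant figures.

A = (2260000 − 56600)/56600 = 38.92933
P(20) = 2260000 / (1 + 38.92933·e^(−0.0202·20)) = 2260000 / (1 + 38.92933·0.667644)
= 2260000 / 26.99094 ≈ 83731.81

≈ 83,700 residents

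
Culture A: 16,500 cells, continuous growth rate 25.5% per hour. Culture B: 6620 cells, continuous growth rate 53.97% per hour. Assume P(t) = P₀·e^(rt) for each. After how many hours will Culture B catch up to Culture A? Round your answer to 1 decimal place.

t ≈ 3.2 hours

16500·e^(0.255t) = 6620·e^(0.5397t)
16500/6620 = e^((0.5397 − 0.255)t) → ln(2.49245) = 0.2847·t
t = 0.91327 / 0.2847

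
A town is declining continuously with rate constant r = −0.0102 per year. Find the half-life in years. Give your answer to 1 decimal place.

half-life ≈ 68.0 years

half-life = ln(2) / |r| = 0.69315 / 0.0102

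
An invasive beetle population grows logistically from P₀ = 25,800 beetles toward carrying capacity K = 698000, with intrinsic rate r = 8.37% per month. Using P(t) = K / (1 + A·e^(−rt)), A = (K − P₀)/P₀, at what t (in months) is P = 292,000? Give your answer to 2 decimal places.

A = (698000 − 25800)/25800 = 26.05426
292000 = 698000/(1 + 26.05426·e^(−0.0837t)) → 1 + 26.05426·e^(−0.0837t) = 2.39041
e^(−0.0837t) = 0.053366 → t = ln(18.73853)/0.0837 = 2.93058/0.0837

t ≈ 35.01 months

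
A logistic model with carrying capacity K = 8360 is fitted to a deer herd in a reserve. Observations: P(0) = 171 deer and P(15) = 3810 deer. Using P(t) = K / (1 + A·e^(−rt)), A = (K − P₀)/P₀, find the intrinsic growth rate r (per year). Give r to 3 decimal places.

A = (8360 − 171)/171 = 47.88889
3810 = 8360/(1 + 47.88889·e^(−r·15)) → e^(−15r) = (2.19423 − 1)/47.88889 = 0.024937
r = −ln(0.024937)/15 = 3.69139/15

r ≈ 0.246 per year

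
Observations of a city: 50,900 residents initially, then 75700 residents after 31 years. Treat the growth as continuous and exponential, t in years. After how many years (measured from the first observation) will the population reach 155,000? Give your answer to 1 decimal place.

r = ln(75700/50900) / 31 ≈ 0.012804 per year
t = ln(155000/50900) / r = 1.11356 / 0.012804 ≈ 86.972

t ≈ 87.0 years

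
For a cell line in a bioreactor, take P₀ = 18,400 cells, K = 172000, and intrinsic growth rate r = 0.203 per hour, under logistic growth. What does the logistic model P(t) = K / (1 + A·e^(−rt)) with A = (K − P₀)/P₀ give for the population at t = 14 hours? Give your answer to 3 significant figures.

A = (172000 − 18400)/18400 = 8.34783
P(14) = 172000 / (1 + 8.34783·e^(−0.203·14)) = 172000 / (1 + 8.34783·0.058309)
= 172000 / 1.48675 ≈ 115688.36

≈ 116,000 cells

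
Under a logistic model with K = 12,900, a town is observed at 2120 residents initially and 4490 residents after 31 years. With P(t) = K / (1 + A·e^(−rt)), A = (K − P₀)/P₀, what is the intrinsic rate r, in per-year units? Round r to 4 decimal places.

A = (12900 − 2120)/2120 = 5.08491
4490 = 12900/(1 + 5.08491·e^(−r·31)) → e^(−31r) = (2.87305 − 1)/5.08491 = 0.368355
r = −ln(0.368355)/31 = 0.99871/31

r ≈ 0.0322 per year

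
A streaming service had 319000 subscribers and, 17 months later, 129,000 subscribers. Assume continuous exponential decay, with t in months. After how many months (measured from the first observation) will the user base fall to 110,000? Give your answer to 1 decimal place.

t ≈ 20.0 months

r = ln(129000/319000) / 17 ≈ -0.053258 per month
t = ln(110000/319000) / r = -1.06471 / -0.053258 ≈ 19.992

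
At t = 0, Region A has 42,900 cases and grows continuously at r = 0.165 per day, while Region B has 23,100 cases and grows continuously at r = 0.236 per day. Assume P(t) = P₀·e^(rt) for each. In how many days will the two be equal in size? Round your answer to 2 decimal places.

t ≈ 8.72 days

42900·e^(0.165t) = 23100·e^(0.236t)
42900/23100 = e^((0.236 − 0.165)t) → ln(1.85714) = 0.071·t
t = 0.61904 / 0.071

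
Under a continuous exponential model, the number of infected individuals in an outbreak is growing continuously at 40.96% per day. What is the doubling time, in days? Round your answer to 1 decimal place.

doubling time = ln(2) / |r| = 0.69315 / 0.4096

doubling time ≈ 1.7 days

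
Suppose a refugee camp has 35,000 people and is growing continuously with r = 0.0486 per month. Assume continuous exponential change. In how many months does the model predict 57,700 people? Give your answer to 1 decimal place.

57700 = 35000 · e^(0.0486·t)
t = ln(57700/35000) / 0.0486 = ln(1.64857) / 0.0486 = 0.49991 / 0.0486

t ≈ 10.3 months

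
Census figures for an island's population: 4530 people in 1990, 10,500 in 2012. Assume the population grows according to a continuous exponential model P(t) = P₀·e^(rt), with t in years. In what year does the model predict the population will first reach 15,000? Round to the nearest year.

r = ln(10500/4530) / 22 = 0.84065/22 ≈ 0.038212 per year
t = ln(15000/4530) / r = 1.19733/0.038212 ≈ 31.33 years after 1990

year 2021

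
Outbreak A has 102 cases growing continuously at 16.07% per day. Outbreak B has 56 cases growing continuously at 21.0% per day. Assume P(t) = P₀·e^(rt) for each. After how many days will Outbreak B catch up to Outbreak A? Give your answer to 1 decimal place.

102·e^(0.1607t) = 56·e^(0.21t)
102/56 = e^((0.21 − 0.1607)t) → ln(1.82143) = 0.0493·t
t = 0.59962 / 0.0493

t ≈ 12.2 days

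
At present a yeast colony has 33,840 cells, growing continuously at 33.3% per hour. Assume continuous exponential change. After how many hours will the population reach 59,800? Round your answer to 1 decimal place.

t ≈ 1.7 hours

59800 = 33840 · e^(0.333·t)
t = ln(59800/33840) / 0.333 = ln(1.76714) / 0.333 = 0.56936 / 0.333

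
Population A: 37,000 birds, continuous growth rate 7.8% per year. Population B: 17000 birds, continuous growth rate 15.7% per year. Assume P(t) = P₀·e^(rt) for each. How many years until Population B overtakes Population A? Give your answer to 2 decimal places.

t ≈ 9.84 years

37000·e^(0.078t) = 17000·e^(0.157t)
37000/17000 = e^((0.157 − 0.078)t) → ln(2.17647) = 0.079·t
t = 0.7777 / 0.079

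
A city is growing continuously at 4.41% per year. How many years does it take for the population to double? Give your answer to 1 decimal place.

doubling time = ln(2) / |r| = 0.69315 / 0.0441

doubling time ≈ 15.7 years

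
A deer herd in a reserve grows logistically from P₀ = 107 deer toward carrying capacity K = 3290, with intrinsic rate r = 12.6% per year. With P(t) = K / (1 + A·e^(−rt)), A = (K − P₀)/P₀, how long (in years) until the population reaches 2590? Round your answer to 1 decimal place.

t ≈ 37.3 years

A = (3290 − 107)/107 = 29.74766
2590 = 3290/(1 + 29.74766·e^(−0.126t)) → 1 + 29.74766·e^(−0.126t) = 1.27027
e^(−0.126t) = 0.009085 → t = ln(110.06636)/0.126 = 4.70108/0.126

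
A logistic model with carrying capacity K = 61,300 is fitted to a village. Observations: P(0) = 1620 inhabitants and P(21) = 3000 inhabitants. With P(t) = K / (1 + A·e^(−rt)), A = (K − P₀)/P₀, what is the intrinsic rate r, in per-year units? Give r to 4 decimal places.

A = (61300 − 1620)/1620 = 36.83951
3000 = 61300/(1 + 36.83951·e^(−r·21)) → e^(−21r) = (20.43333 − 1)/36.83951 = 0.527513
r = −ln(0.527513)/21 = 0.63958/21

r ≈ 0.0305 per year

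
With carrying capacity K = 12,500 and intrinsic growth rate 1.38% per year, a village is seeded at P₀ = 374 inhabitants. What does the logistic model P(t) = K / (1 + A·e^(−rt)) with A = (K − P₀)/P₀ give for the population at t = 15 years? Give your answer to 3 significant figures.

A = (12500 − 374)/374 = 32.42246
P(15) = 12500 / (1 + 32.42246·e^(−0.0138·15)) = 12500 / (1 + 32.42246·0.81302)
= 12500 / 27.3601 ≈ 456.87

≈ 457 inhabitants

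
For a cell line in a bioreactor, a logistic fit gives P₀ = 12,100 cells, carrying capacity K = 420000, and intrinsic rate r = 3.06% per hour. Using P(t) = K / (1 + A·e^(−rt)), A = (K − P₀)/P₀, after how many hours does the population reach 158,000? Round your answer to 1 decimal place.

A = (420000 − 12100)/12100 = 33.71074
158000 = 420000/(1 + 33.71074·e^(−0.0306t)) → 1 + 33.71074·e^(−0.0306t) = 2.65823
e^(−0.0306t) = 0.04919 → t = ln(20.32938)/0.0306 = 3.01207/0.0306

t ≈ 98.4 hours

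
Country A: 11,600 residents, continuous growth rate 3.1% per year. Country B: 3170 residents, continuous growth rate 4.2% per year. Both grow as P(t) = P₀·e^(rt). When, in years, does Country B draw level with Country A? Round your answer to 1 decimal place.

11600·e^(0.031t) = 3170·e^(0.042t)
11600/3170 = e^((0.042 − 0.031)t) → ln(3.65931) = 0.011·t
t = 1.29727 / 0.011

t ≈ 117.9 years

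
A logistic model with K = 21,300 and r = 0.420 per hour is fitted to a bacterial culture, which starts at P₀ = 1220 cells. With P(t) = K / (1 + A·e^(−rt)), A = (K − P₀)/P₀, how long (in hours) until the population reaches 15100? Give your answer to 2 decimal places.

A = (21300 − 1220)/1220 = 16.45902
15100 = 21300/(1 + 16.45902·e^(−0.42t)) → 1 + 16.45902·e^(−0.42t) = 1.4106
e^(−0.42t) = 0.024947 → t = ln(40.08567)/0.42 = 3.69102/0.42

t ≈ 8.79 hours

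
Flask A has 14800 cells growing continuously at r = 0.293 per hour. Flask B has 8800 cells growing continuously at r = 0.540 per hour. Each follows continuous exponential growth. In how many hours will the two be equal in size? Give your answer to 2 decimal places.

t ≈ 2.10 hours

14800·e^(0.293t) = 8800·e^(0.54t)
14800/8800 = e^((0.54 − 0.293)t) → ln(1.68182) = 0.247·t
t = 0.51988 / 0.247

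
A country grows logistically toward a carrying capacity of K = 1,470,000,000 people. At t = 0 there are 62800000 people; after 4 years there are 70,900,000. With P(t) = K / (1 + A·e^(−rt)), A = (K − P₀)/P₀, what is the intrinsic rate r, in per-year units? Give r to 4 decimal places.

r ≈ 0.0318 per year

A = (1470000000 − 62800000)/62800000 = 22.40764
70900000 = 1470000000/(1 + 22.40764·e^(−r·4)) → e^(−4r) = (20.73343 − 1)/22.40764 = 0.880656
r = −ln(0.880656)/4 = 0.12709/4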